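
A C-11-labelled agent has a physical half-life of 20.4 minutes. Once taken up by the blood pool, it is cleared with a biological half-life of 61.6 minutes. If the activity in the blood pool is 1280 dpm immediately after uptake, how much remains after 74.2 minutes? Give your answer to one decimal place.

1/t_eff = 1/t_phys + 1/t_biol = 1/20.4 + 1/61.6 = 0.065253 per minute.
t_eff = 20.4 × 61.6 / (20.4 + 61.6) ≈ 15.325 minutes.
Remaining = 1280 × (1/2)^(74.2/15.325) = 1280 × (1/2)^4.8418 ≈ 44.636 dpm.

44.6 dpm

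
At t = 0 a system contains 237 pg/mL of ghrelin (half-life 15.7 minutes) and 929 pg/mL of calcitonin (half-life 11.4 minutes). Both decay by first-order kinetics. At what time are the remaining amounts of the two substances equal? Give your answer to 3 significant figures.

82.0 minutes

Set 237·(1/2)^(t/15.7) = 929·(1/2)^(t/11.4).
Taking log₂: log₂(237/929) = t·(1/15.7 − 1/11.4).
log₂(0.25511) = -1.9708; 1/15.7 − 1/11.4 = -0.024025.
t = -1.9708 / -0.024025 ≈ 82.031 minutes.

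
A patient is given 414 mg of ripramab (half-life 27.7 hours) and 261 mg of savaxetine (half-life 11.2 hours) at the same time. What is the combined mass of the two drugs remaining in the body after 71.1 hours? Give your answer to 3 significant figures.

73.1 mg

ripramab: 414 × (1/2)^(71.1/27.7) = 414 × (1/2)^2.5668 ≈ 69.875 mg.
savaxetine: 261 × (1/2)^(71.1/11.2) = 261 × (1/2)^6.3482 ≈ 3.2036 mg.
Total = 69.875 + 3.2036 ≈ 73.078 mg.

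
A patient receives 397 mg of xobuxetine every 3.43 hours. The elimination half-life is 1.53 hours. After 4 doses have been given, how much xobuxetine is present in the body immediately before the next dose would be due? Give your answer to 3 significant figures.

The 4 doses were given 13.72, 10.29, 6.86, 3.43 hours ago.
Total = 397·(1/2)^(13.72/1.53) + 397·(1/2)^(10.29/1.53) + 397·(1/2)^(6.86/1.53) + 397·(1/2)^(3.43/1.53)
      = 0.79316 + 3.7516 + 17.745 + 83.933 ≈ 106.22 mg.

106 mg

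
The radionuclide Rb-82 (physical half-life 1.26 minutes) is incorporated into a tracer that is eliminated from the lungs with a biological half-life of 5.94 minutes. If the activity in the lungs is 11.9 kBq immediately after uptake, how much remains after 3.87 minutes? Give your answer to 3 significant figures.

0.901 kBq

1/t_eff = 1/t_phys + 1/t_biol = 1/1.26 + 1/5.94 = 0.962 per minute.
t_eff = 1.26 × 5.94 / (1.26 + 5.94) ≈ 1.0395 minutes.
Remaining = 11.9 × (1/2)^(3.87/1.0395) = 11.9 × (1/2)^3.7229 ≈ 0.90122 kBq.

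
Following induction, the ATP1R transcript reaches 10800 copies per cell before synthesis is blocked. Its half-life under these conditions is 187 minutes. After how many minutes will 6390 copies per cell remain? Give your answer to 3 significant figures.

Fraction remaining = 6390/10800 ≈ 0.59167.
n = log₂(10800/6390) = ln(1.6901)/ln 2 ≈ 0.75714 half-lives.
t = n × t½ = 0.75714 × 187 ≈ 141.59 minutes.

142 minutes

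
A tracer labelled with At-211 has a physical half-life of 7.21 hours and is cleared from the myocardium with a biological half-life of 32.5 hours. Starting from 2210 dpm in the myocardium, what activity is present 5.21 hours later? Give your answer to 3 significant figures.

1200 dpm

1/t_eff = 1/t_phys + 1/t_biol = 1/7.21 + 1/32.5 = 0.16947 per hour.
t_eff = 7.21 × 32.5 / (7.21 + 32.5) ≈ 5.9009 hours.
Remaining = 2210 × (1/2)^(5.21/5.9009) = 2210 × (1/2)^0.88292 ≈ 1198.4 dpm.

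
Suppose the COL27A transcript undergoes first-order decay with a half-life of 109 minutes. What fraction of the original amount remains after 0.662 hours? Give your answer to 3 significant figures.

0.662 hours = 39.72 minutes.
n = 39.72/109 ≈ 0.3644 half-lives.
Fraction remaining = (1/2)^0.3644 ≈ 0.77679.

0.777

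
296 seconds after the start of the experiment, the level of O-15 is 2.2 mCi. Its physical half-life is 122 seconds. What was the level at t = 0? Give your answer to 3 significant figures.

11.8 mCi

Number of half-lives elapsed: n = 296/122 ≈ 2.4262.
A₀ = A × 2^n = 2.2 × 2^2.4262 = 2.2 × 5.3749 ≈ 11.825 mCi.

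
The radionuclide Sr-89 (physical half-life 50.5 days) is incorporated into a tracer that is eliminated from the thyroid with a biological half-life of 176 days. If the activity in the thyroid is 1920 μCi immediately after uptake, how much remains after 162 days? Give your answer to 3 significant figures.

110 μCi

1/t_eff = 1/t_phys + 1/t_biol = 1/50.5 + 1/176 = 0.025484 per day.
t_eff = 50.5 × 176 / (50.5 + 176) ≈ 39.241 days.
Remaining = 1920 × (1/2)^(162/39.241) = 1920 × (1/2)^4.1284 ≈ 109.78 μCi.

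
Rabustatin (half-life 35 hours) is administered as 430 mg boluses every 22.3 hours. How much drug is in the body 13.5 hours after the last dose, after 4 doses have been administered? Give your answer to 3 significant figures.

764 mg

The 4 doses were given 80.4, 58.1, 35.8, 13.5 hours ago.
Total = 430·(1/2)^(80.4/35) + 430·(1/2)^(58.1/35) + 430·(1/2)^(35.8/35) + 430·(1/2)^(13.5/35)
      = 87.49 + 136.07 + 211.62 + 329.12 ≈ 764.3 mg.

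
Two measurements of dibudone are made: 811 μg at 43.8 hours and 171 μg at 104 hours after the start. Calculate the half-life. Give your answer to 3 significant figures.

26.8 hours

Over Δt = 104 − 43.8 = 60.2 hours, the level fell by a factor of 811/171 ≈ 4.7427.
n = log₂(4.7427) ≈ 2.2457 half-lives, so t½ = 60.2/2.2457 ≈ 26.807 hours.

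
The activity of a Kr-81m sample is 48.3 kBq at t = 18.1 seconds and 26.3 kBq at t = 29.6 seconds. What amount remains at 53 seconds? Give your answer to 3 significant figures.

Over Δt = 29.6 − 18.1 = 11.5 seconds, the level fell by a factor of 48.3/26.3 ≈ 1.8365.
n = log₂(1.8365) ≈ 0.87696 half-lives, so t½ = 11.5/0.87696 ≈ 13.113 seconds.
From t = 29.6 to t = 53: 26.3 × (1/2)^((53−29.6)/13.113) ≈ 7.6347 kBq.

7.63 kBq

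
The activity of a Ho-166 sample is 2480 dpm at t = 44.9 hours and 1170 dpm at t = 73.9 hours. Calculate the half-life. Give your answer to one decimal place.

26.8 hours

Over Δt = 73.9 − 44.9 = 29 hours, the level fell by a factor of 2480/1170 ≈ 2.1197.
n = log₂(2.1197) ≈ 1.0838 half-lives, so t½ = 29/1.0838 ≈ 26.757 hours.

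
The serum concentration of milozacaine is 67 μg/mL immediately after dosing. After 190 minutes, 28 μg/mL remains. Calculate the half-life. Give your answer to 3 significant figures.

A/A₀ = 28/67 ≈ 0.41791.
n = log₂(2.3929) ≈ 1.2587 half-lives elapsed in 190 minutes.
t½ = 190/1.2587 ≈ 150.95 minutes.

151 minutes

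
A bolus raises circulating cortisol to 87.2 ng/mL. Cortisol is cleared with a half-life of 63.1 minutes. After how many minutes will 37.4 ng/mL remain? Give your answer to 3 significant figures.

77.1 minutes

Fraction remaining = 37.4/87.2 ≈ 0.4289.
n = log₂(87.2/37.4) = ln(2.3316)/ln 2 ≈ 1.2213 half-lives.
t = n × t½ = 1.2213 × 63.1 ≈ 77.063 minutes.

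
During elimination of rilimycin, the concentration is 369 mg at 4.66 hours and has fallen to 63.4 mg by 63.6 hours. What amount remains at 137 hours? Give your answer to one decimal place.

Over Δt = 63.6 − 4.66 = 58.94 hours, the level fell by a factor of 369/63.4 ≈ 5.8202.
n = log₂(5.8202) ≈ 2.5411 half-lives, so t½ = 58.94/2.5411 ≈ 23.195 hours.
From t = 63.6 to t = 137: 63.4 × (1/2)^((137−63.6)/23.195) ≈ 7.0711 mg.

7.1 mg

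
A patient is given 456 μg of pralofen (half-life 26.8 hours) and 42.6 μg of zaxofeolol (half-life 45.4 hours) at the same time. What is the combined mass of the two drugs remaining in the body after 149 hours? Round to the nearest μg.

14 μg

pralofen: 456 × (1/2)^(149/26.8) = 456 × (1/2)^5.5597 ≈ 9.6678 μg.
zaxofeolol: 42.6 × (1/2)^(149/45.4) = 42.6 × (1/2)^3.2819 ≈ 4.3797 μg.
Total = 9.6678 + 4.3797 ≈ 14.048 μg.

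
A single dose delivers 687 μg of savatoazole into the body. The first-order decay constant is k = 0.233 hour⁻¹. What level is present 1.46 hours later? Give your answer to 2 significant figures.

t½ = ln 2 / k = 0.69315 / 0.233 ≈ 2.9749 hours.
Number of half-lives: n = 1.46/2.9749 ≈ 0.49078.
Remaining = 687 × (1/2)^0.49078 = 687 × 0.71164 ≈ 488.9 μg.

490 μg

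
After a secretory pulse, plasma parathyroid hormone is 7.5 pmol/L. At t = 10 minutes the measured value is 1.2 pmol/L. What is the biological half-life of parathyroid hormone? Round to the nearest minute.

A/A₀ = 1.2/7.5 ≈ 0.16.
n = log₂(6.25) ≈ 2.6439 half-lives elapsed in 10 minutes.
t½ = 10/2.6439 ≈ 3.7824 minutes.

4 minutes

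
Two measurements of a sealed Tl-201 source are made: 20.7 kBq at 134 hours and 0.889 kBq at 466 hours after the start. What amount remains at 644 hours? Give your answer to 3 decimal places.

Over Δt = 466 − 134 = 332 hours, the level fell by a factor of 20.7/0.889 ≈ 23.285.
n = log₂(23.285) ≈ 4.5413 half-lives, so t½ = 332/4.5413 ≈ 73.107 hours.
From t = 466 to t = 644: 0.889 × (1/2)^((644−466)/73.107) ≈ 0.16442 kBq.

0.164 kBq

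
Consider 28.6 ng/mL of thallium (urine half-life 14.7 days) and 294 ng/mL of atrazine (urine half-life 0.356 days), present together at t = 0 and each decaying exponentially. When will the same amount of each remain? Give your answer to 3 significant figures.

Set 28.6·(1/2)^(t/14.7) = 294·(1/2)^(t/0.356).
Taking log₂: log₂(28.6/294) = t·(1/14.7 − 1/0.356).
log₂(0.097279) = -3.3617; 1/14.7 − 1/0.356 = -2.741.
t = -3.3617 / -2.741 ≈ 1.2265 days.

1.23 days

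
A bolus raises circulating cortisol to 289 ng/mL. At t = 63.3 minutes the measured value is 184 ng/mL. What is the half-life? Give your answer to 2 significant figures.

A/A₀ = 184/289 ≈ 0.63668.
n = log₂(1.5707) ≈ 0.65136 half-lives elapsed in 63.3 minutes.
t½ = 63.3/0.65136 ≈ 97.181 minutes.

97 minutes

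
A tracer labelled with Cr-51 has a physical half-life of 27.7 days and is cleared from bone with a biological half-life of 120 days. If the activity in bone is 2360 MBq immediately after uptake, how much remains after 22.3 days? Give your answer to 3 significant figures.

1/t_eff = 1/t_phys + 1/t_biol = 1/27.7 + 1/120 = 0.044434 per day.
t_eff = 27.7 × 120 / (27.7 + 120) ≈ 22.505 days.
Remaining = 2360 × (1/2)^(22.3/22.505) = 2360 × (1/2)^0.99089 ≈ 1187.5 MBq.

1190 MBq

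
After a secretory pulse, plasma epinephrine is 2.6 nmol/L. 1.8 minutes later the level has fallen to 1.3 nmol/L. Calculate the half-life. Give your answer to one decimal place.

1.8 minutes

A/A₀ = 1.3/2.6 ≈ 0.5.
n = log₂(2) ≈ 1 half-life elapsed in 1.8 minutes.
t½ = 1.8/1 ≈ 1.8 minutes.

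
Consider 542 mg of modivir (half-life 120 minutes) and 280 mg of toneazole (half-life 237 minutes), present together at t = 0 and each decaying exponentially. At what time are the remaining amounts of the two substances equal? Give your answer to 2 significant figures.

230 minutes

Set 542·(1/2)^(t/120) = 280·(1/2)^(t/237).
Taking log₂: log₂(542/280) = t·(1/120 − 1/237).
log₂(1.9357) = 0.95287; 1/120 − 1/237 = 0.0041139.
t = 0.95287 / 0.0041139 ≈ 231.62 minutes.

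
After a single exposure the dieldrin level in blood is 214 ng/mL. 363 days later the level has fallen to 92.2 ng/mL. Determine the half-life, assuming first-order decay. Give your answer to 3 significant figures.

299 days

A/A₀ = 92.2/214 ≈ 0.43084.
n = log₂(2.321) ≈ 1.2148 half-lives elapsed in 363 days.
t½ = 363/1.2148 ≈ 298.82 days.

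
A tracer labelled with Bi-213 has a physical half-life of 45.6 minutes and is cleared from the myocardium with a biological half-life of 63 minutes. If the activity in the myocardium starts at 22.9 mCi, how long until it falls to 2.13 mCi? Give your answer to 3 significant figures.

1/t_eff = 1/t_phys + 1/t_biol = 1/45.6 + 1/63 = 0.037803 per minute.
t_eff = 45.6 × 63 / (45.6 + 63) ≈ 26.453 minutes.
n = log₂(22.9/2.13) ≈ 3.4264; t = 3.4264 × 26.453 ≈ 90.639 minutes.

90.6 minutes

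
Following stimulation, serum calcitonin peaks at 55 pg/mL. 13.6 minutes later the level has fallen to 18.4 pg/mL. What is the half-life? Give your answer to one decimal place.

A/A₀ = 18.4/55 ≈ 0.33455.
n = log₂(2.9891) ≈ 1.5797 half-lives elapsed in 13.6 minutes.
t½ = 13.6/1.5797 ≈ 8.6091 minutes.

8.6 minutes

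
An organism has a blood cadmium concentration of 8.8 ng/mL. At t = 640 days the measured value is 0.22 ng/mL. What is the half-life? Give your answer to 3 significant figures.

A/A₀ = 0.22/8.8 ≈ 0.025.
n = log₂(40) ≈ 5.3219 half-lives elapsed in 640 days.
t½ = 640/5.3219 ≈ 120.26 days.

120 days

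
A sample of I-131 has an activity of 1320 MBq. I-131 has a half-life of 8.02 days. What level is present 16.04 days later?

Elapsed time is 2 half-lives (16.04/8.02).
Each half-life halves the amount: 1320 × (1/2)^2 = 1320/4 = 330 MBq.

330 MBq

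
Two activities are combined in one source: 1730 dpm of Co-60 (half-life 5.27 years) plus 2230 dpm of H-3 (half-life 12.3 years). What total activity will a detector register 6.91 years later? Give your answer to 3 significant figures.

Co-60: 1730 × (1/2)^(6.91/5.27) = 1730 × (1/2)^1.3112 ≈ 697.17 dpm.
H-3: 2230 × (1/2)^(6.91/12.3) = 2230 × (1/2)^0.56179 ≈ 1510.7 dpm.
Total = 697.17 + 1510.7 ≈ 2207.9 dpm.

2210 dpm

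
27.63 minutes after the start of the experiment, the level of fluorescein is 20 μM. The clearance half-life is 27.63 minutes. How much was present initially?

Number of half-lives elapsed: n = 27.63/27.63 ≈ 1.
A₀ = A × 2^n = 20 × 2^1 = 20 × 2 ≈ 40 μM.

40 μM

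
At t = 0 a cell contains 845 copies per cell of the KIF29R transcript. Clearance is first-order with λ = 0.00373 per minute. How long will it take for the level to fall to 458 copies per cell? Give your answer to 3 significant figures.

164 minutes

t½ = ln 2 / λ = 0.69315 / 0.00373 ≈ 185.83 minutes.
Fraction remaining = 458/845 ≈ 0.54201.
n = log₂(845/458) = ln(1.845)/ln 2 ≈ 0.8836 half-lives.
t = n × t½ = 0.8836 × 185.83 ≈ 164.2 minutes.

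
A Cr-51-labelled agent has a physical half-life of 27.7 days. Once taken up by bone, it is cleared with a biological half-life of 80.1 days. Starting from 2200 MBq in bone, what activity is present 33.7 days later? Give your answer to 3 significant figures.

707 MBq

1/t_eff = 1/t_phys + 1/t_biol = 1/27.7 + 1/80.1 = 0.048585 per day.
t_eff = 27.7 × 80.1 / (27.7 + 80.1) ≈ 20.582 days.
Remaining = 2200 × (1/2)^(33.7/20.582) = 2200 × (1/2)^1.6373 ≈ 707.19 MBq.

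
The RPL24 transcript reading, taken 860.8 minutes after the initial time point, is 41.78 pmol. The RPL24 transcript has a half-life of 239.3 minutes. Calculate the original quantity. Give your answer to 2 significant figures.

510 pmol

Number of half-lives elapsed: n = 860.8/239.3 ≈ 3.5972.
A₀ = A × 2^n = 41.78 × 2^3.5972 = 41.78 × 12.102 ≈ 505.62 pmol.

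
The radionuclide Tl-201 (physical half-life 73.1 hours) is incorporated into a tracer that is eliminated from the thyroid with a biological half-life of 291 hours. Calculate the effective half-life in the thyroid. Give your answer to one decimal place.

58.4 hours

1/t_eff = 1/t_phys + 1/t_biol = 1/73.1 + 1/291 = 0.017116 per hour.
t_eff = 73.1 × 291 / (73.1 + 291) ≈ 58.424 hours.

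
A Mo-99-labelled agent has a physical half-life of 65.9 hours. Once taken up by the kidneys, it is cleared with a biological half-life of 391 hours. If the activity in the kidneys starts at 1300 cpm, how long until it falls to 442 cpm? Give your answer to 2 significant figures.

1/t_eff = 1/t_phys + 1/t_biol = 1/65.9 + 1/391 = 0.017732 per hour.
t_eff = 65.9 × 391 / (65.9 + 391) ≈ 56.395 hours.
n = log₂(1300/442) ≈ 1.5564; t = 1.5564 × 56.395 ≈ 87.773 hours.

88 hours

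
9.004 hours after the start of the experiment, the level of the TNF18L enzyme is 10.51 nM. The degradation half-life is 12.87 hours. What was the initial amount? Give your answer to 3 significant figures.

17.1 nM

Number of half-lives elapsed: n = 9.004/12.87 ≈ 0.69961.
A₀ = A × 2^n = 10.51 × 2^0.69961 = 10.51 × 1.6241 ≈ 17.069 nM.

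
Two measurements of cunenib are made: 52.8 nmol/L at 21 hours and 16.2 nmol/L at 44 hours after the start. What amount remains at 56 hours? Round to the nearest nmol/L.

9 nmol/L

Over Δt = 44 − 21 = 23 hours, the level fell by a factor of 52.8/16.2 ≈ 3.2593.
n = log₂(3.2593) ≈ 1.7045 half-lives, so t½ = 23/1.7045 ≈ 13.493 hours.
From t = 44 to t = 56: 16.2 × (1/2)^((56−44)/13.493) ≈ 8.7458 nmol/L.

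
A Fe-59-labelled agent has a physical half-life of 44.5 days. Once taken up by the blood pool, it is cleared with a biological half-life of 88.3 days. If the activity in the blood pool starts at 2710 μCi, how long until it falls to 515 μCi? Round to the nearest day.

1/t_eff = 1/t_phys + 1/t_biol = 1/44.5 + 1/88.3 = 0.033797 per day.
t_eff = 44.5 × 88.3 / (44.5 + 88.3) ≈ 29.588 days.
n = log₂(2710/515) ≈ 2.3956; t = 2.3956 × 29.588 ≈ 70.884 days.

71 days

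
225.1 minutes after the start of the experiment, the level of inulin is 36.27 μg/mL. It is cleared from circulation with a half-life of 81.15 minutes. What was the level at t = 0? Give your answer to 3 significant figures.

248 μg/mL

Number of half-lives elapsed: n = 225.1/81.15 ≈ 2.7739.
A₀ = A × 2^n = 36.27 × 2^2.7739 = 36.27 × 6.8394 ≈ 248.07 μg/mL.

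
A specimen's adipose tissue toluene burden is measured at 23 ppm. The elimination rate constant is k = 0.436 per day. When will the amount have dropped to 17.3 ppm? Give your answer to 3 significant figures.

0.653 days

t½ = ln 2 / k = 0.69315 / 0.436 ≈ 1.5898 days.
Fraction remaining = 17.3/23 ≈ 0.75217.
n = log₂(23/17.3) = ln(1.3295)/ln 2 ≈ 0.41086 half-lives.
t = n × t½ = 0.41086 × 1.5898 ≈ 0.65318 days.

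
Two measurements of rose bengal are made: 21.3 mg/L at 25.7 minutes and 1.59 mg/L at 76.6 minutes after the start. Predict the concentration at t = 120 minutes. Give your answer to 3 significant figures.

Over Δt = 76.6 − 25.7 = 50.9 minutes, the level fell by a factor of 21.3/1.59 ≈ 13.396.
n = log₂(13.396) ≈ 3.7438 half-lives, so t½ = 50.9/3.7438 ≈ 13.596 minutes.
From t = 76.6 to t = 120: 1.59 × (1/2)^((120−76.6)/13.596) ≈ 0.17397 mg/L.

0.174 mg/L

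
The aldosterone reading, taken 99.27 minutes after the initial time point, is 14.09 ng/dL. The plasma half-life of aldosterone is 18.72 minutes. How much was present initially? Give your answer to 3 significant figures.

556 ng/dL

Number of half-lives elapsed: n = 99.27/18.72 ≈ 5.3029.
A₀ = A × 2^n = 14.09 × 2^5.3029 = 14.09 × 39.475 ≈ 556.21 ng/dL.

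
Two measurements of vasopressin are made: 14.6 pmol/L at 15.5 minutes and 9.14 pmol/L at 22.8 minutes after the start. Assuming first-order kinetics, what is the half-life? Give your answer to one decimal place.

Over Δt = 22.8 − 15.5 = 7.3 minutes, the level fell by a factor of 14.6/9.14 ≈ 1.5974.
n = log₂(1.5974) ≈ 0.6757 half-lives, so t½ = 7.3/0.6757 ≈ 10.804 minutes.

10.8 minutes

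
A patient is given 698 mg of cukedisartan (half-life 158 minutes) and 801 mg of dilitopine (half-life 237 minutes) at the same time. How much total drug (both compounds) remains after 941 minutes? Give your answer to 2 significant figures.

62 mg

cukedisartan: 698 × (1/2)^(941/158) = 698 × (1/2)^5.9557 ≈ 11.246 mg.
dilitopine: 801 × (1/2)^(941/237) = 801 × (1/2)^3.9705 ≈ 51.098 mg.
Total = 11.246 + 51.098 ≈ 62.344 mg.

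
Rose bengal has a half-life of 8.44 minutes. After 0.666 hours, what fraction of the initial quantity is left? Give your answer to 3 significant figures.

0.666 hours = 39.96 minutes.
n = 39.96/8.44 ≈ 4.7346 half-lives.
Fraction remaining = (1/2)^4.7346 ≈ 0.037562.

0.0376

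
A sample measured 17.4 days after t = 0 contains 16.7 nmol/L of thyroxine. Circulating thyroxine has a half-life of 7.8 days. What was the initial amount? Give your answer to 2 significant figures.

Number of half-lives elapsed: n = 17.4/7.8 ≈ 2.2308.
A₀ = A × 2^n = 16.7 × 2^2.2308 = 16.7 × 4.6938 ≈ 78.387 nmol/L.

78 nmol/L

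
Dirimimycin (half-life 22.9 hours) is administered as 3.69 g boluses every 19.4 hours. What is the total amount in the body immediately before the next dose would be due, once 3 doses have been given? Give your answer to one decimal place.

The 3 doses were given 58.2, 38.8, 19.4 hours ago.
Total = 3.69·(1/2)^(58.2/22.9) + 3.69·(1/2)^(38.8/22.9) + 3.69·(1/2)^(19.4/22.9)
      = 0.63382 + 1.1402 + 2.0512 ≈ 3.8252 g.

3.8 g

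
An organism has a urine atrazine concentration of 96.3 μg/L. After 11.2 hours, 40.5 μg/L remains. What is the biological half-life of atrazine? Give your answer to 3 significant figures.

A/A₀ = 40.5/96.3 ≈ 0.42056.
n = log₂(2.3778) ≈ 1.2496 half-lives elapsed in 11.2 hours.
t½ = 11.2/1.2496 ≈ 8.9628 hours.

8.96 hours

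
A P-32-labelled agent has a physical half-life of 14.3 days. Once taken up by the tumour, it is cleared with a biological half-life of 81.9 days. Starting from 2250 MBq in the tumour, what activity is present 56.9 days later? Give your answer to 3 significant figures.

1/t_eff = 1/t_phys + 1/t_biol = 1/14.3 + 1/81.9 = 0.08214 per day.
t_eff = 14.3 × 81.9 / (14.3 + 81.9) ≈ 12.174 days.
Remaining = 2250 × (1/2)^(56.9/12.174) = 2250 × (1/2)^4.6738 ≈ 88.153 MBq.

88.2 MBq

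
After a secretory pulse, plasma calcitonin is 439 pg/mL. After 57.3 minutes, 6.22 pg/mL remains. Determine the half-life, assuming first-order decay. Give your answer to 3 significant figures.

9.33 minutes

A/A₀ = 6.22/439 ≈ 0.014169.
n = log₂(70.579) ≈ 6.1412 half-lives elapsed in 57.3 minutes.
t½ = 57.3/6.1412 ≈ 9.3305 minutes.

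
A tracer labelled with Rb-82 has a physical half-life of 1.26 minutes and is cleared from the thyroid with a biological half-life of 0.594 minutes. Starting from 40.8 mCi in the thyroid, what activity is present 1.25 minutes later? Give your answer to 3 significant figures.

1/t_eff = 1/t_phys + 1/t_biol = 1/1.26 + 1/0.594 = 2.4772 per minute.
t_eff = 1.26 × 0.594 / (1.26 + 0.594) ≈ 0.40369 minutes.
Remaining = 40.8 × (1/2)^(1.25/0.40369) = 40.8 × (1/2)^3.0964 ≈ 4.7702 mCi.

4.77 mCi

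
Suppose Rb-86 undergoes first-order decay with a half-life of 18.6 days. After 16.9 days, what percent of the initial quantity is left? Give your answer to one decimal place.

53.3%

n = 16.9/18.6 ≈ 0.9086 half-lives.
Fraction remaining = (1/2)^0.9086 ≈ 0.5327, i.e. 53.27%.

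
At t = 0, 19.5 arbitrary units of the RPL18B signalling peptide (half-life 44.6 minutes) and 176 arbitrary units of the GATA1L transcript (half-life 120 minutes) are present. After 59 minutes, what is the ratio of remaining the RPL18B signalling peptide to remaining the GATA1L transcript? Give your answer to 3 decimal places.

RPL18B signalling peptide: 19.5 × (1/2)^(59/44.6) = 19.5 × (1/2)^1.3229 ≈ 7.7949 arbitrary units.
GATA1L transcript: 176 × (1/2)^(59/120) = 176 × (1/2)^0.49167 ≈ 125.17 arbitrary units.
Ratio ≈ 7.7949 / 125.17 ≈ 0.062274.

0.062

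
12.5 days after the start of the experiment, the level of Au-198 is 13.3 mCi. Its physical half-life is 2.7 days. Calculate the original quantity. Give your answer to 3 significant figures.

Number of half-lives elapsed: n = 12.5/2.7 ≈ 4.6296.
A₀ = A × 2^n = 13.3 × 2^4.6296 = 13.3 × 24.755 ≈ 329.24 mCi.

329 mCi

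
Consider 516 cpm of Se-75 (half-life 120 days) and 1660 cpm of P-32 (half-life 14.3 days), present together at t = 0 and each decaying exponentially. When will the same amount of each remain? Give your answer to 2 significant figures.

27 days

Set 516·(1/2)^(t/120) = 1660·(1/2)^(t/14.3).
Taking log₂: log₂(516/1660) = t·(1/120 − 1/14.3).
log₂(0.31084) = -1.6857; 1/120 − 1/14.3 = -0.061597.
t = -1.6857 / -0.061597 ≈ 27.367 days.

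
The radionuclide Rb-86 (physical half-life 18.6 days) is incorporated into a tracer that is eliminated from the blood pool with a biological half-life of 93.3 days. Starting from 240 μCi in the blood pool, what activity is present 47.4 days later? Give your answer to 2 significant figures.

1/t_eff = 1/t_phys + 1/t_biol = 1/18.6 + 1/93.3 = 0.064482 per day.
t_eff = 18.6 × 93.3 / (18.6 + 93.3) ≈ 15.508 days.
Remaining = 240 × (1/2)^(47.4/15.508) = 240 × (1/2)^3.0564 ≈ 28.849 μCi.

29 μCi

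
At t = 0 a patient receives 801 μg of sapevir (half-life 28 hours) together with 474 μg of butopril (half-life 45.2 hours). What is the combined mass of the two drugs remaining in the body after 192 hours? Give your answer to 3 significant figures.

sapevir: 801 × (1/2)^(192/28) = 801 × (1/2)^6.8571 ≈ 6.9092 μg.
butopril: 474 × (1/2)^(192/45.2) = 474 × (1/2)^4.2478 ≈ 24.95 μg.
Total = 6.9092 + 24.95 ≈ 31.859 μg.

31.9 μg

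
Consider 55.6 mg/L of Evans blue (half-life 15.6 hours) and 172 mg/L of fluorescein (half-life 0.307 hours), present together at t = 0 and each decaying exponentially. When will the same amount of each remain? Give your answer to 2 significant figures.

0.51 hours

Set 55.6·(1/2)^(t/15.6) = 172·(1/2)^(t/0.307).
Taking log₂: log₂(55.6/172) = t·(1/15.6 − 1/0.307).
log₂(0.32326) = -1.6293; 1/15.6 − 1/0.307 = -3.1932.
t = -1.6293 / -3.1932 ≈ 0.51022 hours.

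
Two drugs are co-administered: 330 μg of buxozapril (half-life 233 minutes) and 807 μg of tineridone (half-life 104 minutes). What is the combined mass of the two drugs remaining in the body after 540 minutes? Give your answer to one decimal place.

buxozapril: 330 × (1/2)^(540/233) = 330 × (1/2)^2.3176 ≈ 66.198 μg.
tineridone: 807 × (1/2)^(540/104) = 807 × (1/2)^5.1923 ≈ 22.072 μg.
Total = 66.198 + 22.072 ≈ 88.27 μg.

88.3 μg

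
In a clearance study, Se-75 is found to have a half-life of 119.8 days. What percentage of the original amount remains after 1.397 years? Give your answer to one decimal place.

5.2%

1.397 years = 509.905 days.
n = 509.905/119.8 ≈ 4.2563 half-lives.
Fraction remaining = (1/2)^4.2563 ≈ 0.052327, i.e. 5.2327%.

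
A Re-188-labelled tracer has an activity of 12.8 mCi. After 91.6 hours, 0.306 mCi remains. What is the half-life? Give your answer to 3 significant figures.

17.0 hours

A/A₀ = 0.306/12.8 ≈ 0.023906.
n = log₂(41.83) ≈ 5.3865 half-lives elapsed in 91.6 hours.
t½ = 91.6/5.3865 ≈ 17.006 hours.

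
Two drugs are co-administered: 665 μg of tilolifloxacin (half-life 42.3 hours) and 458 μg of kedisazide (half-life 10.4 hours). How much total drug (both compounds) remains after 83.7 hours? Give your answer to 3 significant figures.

tilolifloxacin: 665 × (1/2)^(83.7/42.3) = 665 × (1/2)^1.9787 ≈ 168.72 μg.
kedisazide: 458 × (1/2)^(83.7/10.4) = 458 × (1/2)^8.0481 ≈ 1.7304 μg.
Total = 168.72 + 1.7304 ≈ 170.45 μg.

170 μg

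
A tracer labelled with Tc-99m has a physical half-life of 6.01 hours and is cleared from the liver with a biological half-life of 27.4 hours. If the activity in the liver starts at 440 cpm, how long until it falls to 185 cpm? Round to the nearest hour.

6 hours

1/t_eff = 1/t_phys + 1/t_biol = 1/6.01 + 1/27.4 = 0.20289 per hour.
t_eff = 6.01 × 27.4 / (6.01 + 27.4) ≈ 4.9289 hours.
n = log₂(440/185) ≈ 1.25; t = 1.25 × 4.9289 ≈ 6.161 hours.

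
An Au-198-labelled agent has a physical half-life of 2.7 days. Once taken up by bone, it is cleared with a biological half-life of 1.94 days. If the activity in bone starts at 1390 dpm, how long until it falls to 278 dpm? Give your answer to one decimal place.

1/t_eff = 1/t_phys + 1/t_biol = 1/2.7 + 1/1.94 = 0.88583 per day.
t_eff = 2.7 × 1.94 / (2.7 + 1.94) ≈ 1.1289 days.
n = log₂(1390/278) ≈ 2.3219; t = 2.3219 × 1.1289 ≈ 2.6212 days.

2.6 days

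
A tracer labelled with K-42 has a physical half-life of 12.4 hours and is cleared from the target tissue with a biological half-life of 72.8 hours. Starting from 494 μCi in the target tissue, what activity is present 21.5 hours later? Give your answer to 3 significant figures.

121 μCi

1/t_eff = 1/t_phys + 1/t_biol = 1/12.4 + 1/72.8 = 0.094381 per hour.
t_eff = 12.4 × 72.8 / (12.4 + 72.8) ≈ 10.595 hours.
Remaining = 494 × (1/2)^(21.5/10.595) = 494 × (1/2)^2.0292 ≈ 121.03 μCi.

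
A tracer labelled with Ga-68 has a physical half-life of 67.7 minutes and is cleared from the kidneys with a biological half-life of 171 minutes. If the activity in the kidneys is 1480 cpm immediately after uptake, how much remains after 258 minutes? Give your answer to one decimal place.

1/t_eff = 1/t_phys + 1/t_biol = 1/67.7 + 1/171 = 0.020619 per minute.
t_eff = 67.7 × 171 / (67.7 + 171) ≈ 48.499 minutes.
Remaining = 1480 × (1/2)^(258/48.499) = 1480 × (1/2)^5.3197 ≈ 37.057 cpm.

37.1 cpm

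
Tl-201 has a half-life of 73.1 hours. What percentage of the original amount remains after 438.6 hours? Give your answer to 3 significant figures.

1.56%

n = 438.6/73.1 ≈ 6 half-lives.
Fraction remaining = (1/2)^6 ≈ 0.015625, i.e. 1.5625%.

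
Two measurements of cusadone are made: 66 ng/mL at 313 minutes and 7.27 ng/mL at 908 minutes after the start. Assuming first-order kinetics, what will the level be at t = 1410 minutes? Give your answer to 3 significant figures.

Over Δt = 908 − 313 = 595 minutes, the level fell by a factor of 66/7.27 ≈ 9.0784.
n = log₂(9.0784) ≈ 3.1824 half-lives, so t½ = 595/3.1824 ≈ 186.96 minutes.
From t = 908 to t = 1410: 7.27 × (1/2)^((1410−908)/186.96) ≈ 1.1305 ng/mL.

1.13 ng/mL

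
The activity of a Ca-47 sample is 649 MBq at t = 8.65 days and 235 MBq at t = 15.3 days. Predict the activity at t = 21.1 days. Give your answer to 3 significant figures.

96.9 MBq

Over Δt = 15.3 − 8.65 = 6.65 days, the level fell by a factor of 649/235 ≈ 2.7617.
n = log₂(2.7617) ≈ 1.4656 half-lives, so t½ = 6.65/1.4656 ≈ 4.5375 days.
From t = 15.3 to t = 21.1: 235 × (1/2)^((21.1−15.3)/4.5375) ≈ 96.891 MBq.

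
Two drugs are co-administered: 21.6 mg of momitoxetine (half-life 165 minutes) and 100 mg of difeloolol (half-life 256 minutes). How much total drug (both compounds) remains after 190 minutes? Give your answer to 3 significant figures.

69.5 mg

momitoxetine: 21.6 × (1/2)^(190/165) = 21.6 × (1/2)^1.1515 ≈ 9.7233 mg.
difeloolol: 100 × (1/2)^(190/256) = 100 × (1/2)^0.74219 ≈ 59.783 mg.
Total = 9.7233 + 59.783 ≈ 69.507 mg.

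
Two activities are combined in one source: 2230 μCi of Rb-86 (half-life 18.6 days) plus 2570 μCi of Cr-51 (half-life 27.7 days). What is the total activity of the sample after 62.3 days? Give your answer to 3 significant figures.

Rb-86: 2230 × (1/2)^(62.3/18.6) = 2230 × (1/2)^3.3495 ≈ 218.78 μCi.
Cr-51: 2570 × (1/2)^(62.3/27.7) = 2570 × (1/2)^2.2491 ≈ 540.61 μCi.
Total = 218.78 + 540.61 ≈ 759.4 μCi.

759 μCi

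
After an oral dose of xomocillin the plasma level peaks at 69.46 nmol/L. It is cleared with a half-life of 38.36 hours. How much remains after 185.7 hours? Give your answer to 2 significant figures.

2.4 nmol/L

Number of half-lives: n = 185.7/38.36 ≈ 4.841.
Remaining = 69.46 × (1/2)^4.841 = 69.46 × 0.034892 ≈ 2.4236 nmol/L.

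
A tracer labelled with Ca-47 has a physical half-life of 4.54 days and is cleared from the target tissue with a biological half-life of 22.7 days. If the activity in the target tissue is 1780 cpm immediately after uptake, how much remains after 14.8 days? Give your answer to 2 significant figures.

1/t_eff = 1/t_phys + 1/t_biol = 1/4.54 + 1/22.7 = 0.26432 per day.
t_eff = 4.54 × 22.7 / (4.54 + 22.7) ≈ 3.7833 days.
Remaining = 1780 × (1/2)^(14.8/3.7833) = 1780 × (1/2)^3.9119 ≈ 118.26 cpm.

120 cpm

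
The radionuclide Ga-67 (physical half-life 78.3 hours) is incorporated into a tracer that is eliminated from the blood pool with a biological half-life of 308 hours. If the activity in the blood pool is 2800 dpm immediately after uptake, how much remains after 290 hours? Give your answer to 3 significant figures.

1/t_eff = 1/t_phys + 1/t_biol = 1/78.3 + 1/308 = 0.016018 per hour.
t_eff = 78.3 × 308 / (78.3 + 308) ≈ 62.429 hours.
Remaining = 2800 × (1/2)^(290/62.429) = 2800 × (1/2)^4.6453 ≈ 111.89 dpm.

112 dpm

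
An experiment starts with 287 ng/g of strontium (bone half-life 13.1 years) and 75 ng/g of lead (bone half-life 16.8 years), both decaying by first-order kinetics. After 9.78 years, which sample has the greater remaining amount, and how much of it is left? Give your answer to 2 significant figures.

strontium, 170 ng/g

strontium: 287 × (1/2)^0.74656 ≈ 171.06 ng/g.
lead: 75 × (1/2)^0.58214 ≈ 50.098 ng/g.
Strontium has more remaining, at ≈ 171.06 ng/g.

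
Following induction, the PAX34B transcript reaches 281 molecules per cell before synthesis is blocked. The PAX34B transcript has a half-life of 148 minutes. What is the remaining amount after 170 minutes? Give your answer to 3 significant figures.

127 molecules per cell

Number of half-lives: n = 170/148 ≈ 1.1486.
Remaining = 281 × (1/2)^1.1486 = 281 × 0.45105 ≈ 126.74 molecules per cell.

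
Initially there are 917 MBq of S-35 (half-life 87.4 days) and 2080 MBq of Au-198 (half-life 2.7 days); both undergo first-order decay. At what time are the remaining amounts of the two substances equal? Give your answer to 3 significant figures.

Set 917·(1/2)^(t/87.4) = 2080·(1/2)^(t/2.7).
Taking log₂: log₂(917/2080) = t·(1/87.4 − 1/2.7).
log₂(0.44087) = -1.1816; 1/87.4 − 1/2.7 = -0.35893.
t = -1.1816 / -0.35893 ≈ 3.292 days.

3.29 days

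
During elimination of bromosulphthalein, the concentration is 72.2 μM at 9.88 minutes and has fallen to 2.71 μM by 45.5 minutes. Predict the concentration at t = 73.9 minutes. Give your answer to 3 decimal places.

0.198 μM

Over Δt = 45.5 − 9.88 = 35.62 minutes, the level fell by a factor of 72.2/2.71 ≈ 26.642.
n = log₂(26.642) ≈ 4.7356 half-lives, so t½ = 35.62/4.7356 ≈ 7.5217 minutes.
From t = 45.5 to t = 73.9: 2.71 × (1/2)^((73.9−45.5)/7.5217) ≈ 0.19786 μM.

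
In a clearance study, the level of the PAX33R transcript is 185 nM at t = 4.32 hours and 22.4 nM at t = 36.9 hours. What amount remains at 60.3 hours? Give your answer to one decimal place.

Over Δt = 36.9 − 4.32 = 32.58 hours, the level fell by a factor of 185/22.4 ≈ 8.2589.
n = log₂(8.2589) ≈ 3.046 half-lives, so t½ = 32.58/3.046 ≈ 10.696 hours.
From t = 36.9 to t = 60.3: 22.4 × (1/2)^((60.3−36.9)/10.696) ≈ 4.9168 nM.

4.9 nM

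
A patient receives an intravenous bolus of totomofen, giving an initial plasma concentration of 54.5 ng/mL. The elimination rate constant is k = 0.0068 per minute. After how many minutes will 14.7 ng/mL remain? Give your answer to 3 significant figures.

t½ = ln 2 / k = 0.69315 / 0.0068 ≈ 101.93 minutes.
Fraction remaining = 14.7/54.5 ≈ 0.26972.
n = log₂(54.5/14.7) = ln(3.7075)/ln 2 ≈ 1.8904 half-lives.
t = n × t½ = 1.8904 × 101.93 ≈ 192.7 minutes.

193 minutes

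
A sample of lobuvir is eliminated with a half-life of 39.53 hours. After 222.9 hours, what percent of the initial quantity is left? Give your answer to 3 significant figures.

2.01%

n = 222.9/39.53 ≈ 5.6388 half-lives.
Fraction remaining = (1/2)^5.6388 ≈ 0.020071, i.e. 2.0071%.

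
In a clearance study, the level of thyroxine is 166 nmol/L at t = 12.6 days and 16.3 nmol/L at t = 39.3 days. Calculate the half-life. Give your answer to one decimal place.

Over Δt = 39.3 − 12.6 = 26.7 days, the level fell by a factor of 166/16.3 ≈ 10.184.
n = log₂(10.184) ≈ 3.3482 half-lives, so t½ = 26.7/3.3482 ≈ 7.9743 days.

8.0 days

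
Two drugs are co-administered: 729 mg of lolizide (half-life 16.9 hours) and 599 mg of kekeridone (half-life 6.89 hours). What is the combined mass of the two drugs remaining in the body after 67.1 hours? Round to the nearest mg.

lolizide: 729 × (1/2)^(67.1/16.9) = 729 × (1/2)^3.9704 ≈ 46.507 mg.
kekeridone: 599 × (1/2)^(67.1/6.89) = 599 × (1/2)^9.7388 ≈ 0.70108 mg.
Total = 46.507 + 0.70108 ≈ 47.208 mg.

47 mg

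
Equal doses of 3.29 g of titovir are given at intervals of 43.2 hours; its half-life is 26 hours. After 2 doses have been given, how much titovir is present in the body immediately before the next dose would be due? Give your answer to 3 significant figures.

The 2 doses were given 86.4, 43.2 hours ago.
Total = 3.29·(1/2)^(86.4/26) + 3.29·(1/2)^(43.2/26)
      = 0.32874 + 1.04 ≈ 1.3687 g.

1.37 g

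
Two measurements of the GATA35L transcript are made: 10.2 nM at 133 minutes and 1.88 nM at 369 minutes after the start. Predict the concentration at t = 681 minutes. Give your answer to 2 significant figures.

0.20 nM

Over Δt = 369 − 133 = 236 minutes, the level fell by a factor of 10.2/1.88 ≈ 5.4255.
n = log₂(5.4255) ≈ 2.4398 half-lives, so t½ = 236/2.4398 ≈ 96.731 minutes.
From t = 369 to t = 681: 1.88 × (1/2)^((681−369)/96.731) ≈ 0.201 nM.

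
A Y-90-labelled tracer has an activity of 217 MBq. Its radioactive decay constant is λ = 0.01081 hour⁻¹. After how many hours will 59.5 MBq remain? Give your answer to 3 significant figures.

t½ = ln 2 / λ = 0.69315 / 0.01081 ≈ 64.121 hours.
Fraction remaining = 59.5/217 ≈ 0.27419.
n = log₂(217/59.5) = ln(3.6471)/ln 2 ≈ 1.8667 half-lives.
t = n × t½ = 1.8667 × 64.121 ≈ 119.7 hours.

120 hours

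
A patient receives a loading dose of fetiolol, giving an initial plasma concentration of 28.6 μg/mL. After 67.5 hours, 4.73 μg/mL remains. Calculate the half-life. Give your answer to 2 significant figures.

A/A₀ = 4.73/28.6 ≈ 0.16538.
n = log₂(6.0465) ≈ 2.5961 half-lives elapsed in 67.5 hours.
t½ = 67.5/2.5961 ≈ 26.001 hours.

26 hours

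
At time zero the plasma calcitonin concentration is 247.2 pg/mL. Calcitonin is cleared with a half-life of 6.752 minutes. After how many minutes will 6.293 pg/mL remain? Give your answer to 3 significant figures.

Fraction remaining = 6.293/247.2 ≈ 0.025457.
n = log₂(247.2/6.293) = ln(39.282)/ln 2 ≈ 5.2958 half-lives.
t = n × t½ = 5.2958 × 6.752 ≈ 35.757 minutes.

35.8 minutes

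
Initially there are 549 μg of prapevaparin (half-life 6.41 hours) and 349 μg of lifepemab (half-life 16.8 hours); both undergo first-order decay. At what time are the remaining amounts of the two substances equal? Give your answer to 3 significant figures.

6.77 hours

Set 549·(1/2)^(t/6.41) = 349·(1/2)^(t/16.8).
Taking log₂: log₂(549/349) = t·(1/6.41 − 1/16.8).
log₂(1.5731) = 0.65358; 1/6.41 − 1/16.8 = 0.096482.
t = 0.65358 / 0.096482 ≈ 6.7741 hours.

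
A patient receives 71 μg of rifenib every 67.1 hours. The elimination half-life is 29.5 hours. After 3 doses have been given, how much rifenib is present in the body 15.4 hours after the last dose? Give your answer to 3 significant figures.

61.8 μg

The 3 doses were given 149.6, 82.5, 15.4 hours ago.
Total = 71·(1/2)^(149.6/29.5) + 71·(1/2)^(82.5/29.5) + 71·(1/2)^(15.4/29.5)
      = 2.1119 + 10.219 + 49.444 ≈ 61.774 μg.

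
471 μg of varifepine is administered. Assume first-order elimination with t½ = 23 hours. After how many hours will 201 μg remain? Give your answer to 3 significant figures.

Fraction remaining = 201/471 ≈ 0.42675.
n = log₂(471/201) = ln(2.3433)/ln 2 ≈ 1.2285 half-lives.
t = n × t½ = 1.2285 × 23 ≈ 28.256 hours.

28.3 hours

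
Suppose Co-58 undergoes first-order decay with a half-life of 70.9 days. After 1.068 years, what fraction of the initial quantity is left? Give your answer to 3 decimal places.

0.022

1.068 years = 389.82 days.
n = 389.82/70.9 ≈ 5.4982 half-lives.
Fraction remaining = (1/2)^5.4982 ≈ 0.022125.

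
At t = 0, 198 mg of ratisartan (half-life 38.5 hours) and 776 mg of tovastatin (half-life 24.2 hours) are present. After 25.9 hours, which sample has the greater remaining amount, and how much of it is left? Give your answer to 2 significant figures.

ratisartan: 198 × (1/2)^0.67273 ≈ 124.21 mg.
tovastatin: 776 × (1/2)^1.0702 ≈ 369.56 mg.
Tovastatin has more remaining, at ≈ 369.56 mg.

tovastatin, 370 mg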